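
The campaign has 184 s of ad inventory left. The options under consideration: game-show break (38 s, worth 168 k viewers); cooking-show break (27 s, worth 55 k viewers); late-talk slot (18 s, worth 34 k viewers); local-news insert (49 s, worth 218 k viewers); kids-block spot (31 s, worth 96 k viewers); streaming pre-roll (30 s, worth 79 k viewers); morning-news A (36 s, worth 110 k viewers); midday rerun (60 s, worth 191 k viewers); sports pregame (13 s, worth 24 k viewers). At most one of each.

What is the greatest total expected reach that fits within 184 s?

687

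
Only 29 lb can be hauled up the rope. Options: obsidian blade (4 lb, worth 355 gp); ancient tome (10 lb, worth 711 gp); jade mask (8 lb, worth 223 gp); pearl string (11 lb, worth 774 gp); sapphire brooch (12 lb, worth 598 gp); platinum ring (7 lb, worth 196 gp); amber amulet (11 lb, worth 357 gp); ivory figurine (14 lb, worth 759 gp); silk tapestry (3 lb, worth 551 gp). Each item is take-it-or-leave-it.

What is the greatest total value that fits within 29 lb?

2391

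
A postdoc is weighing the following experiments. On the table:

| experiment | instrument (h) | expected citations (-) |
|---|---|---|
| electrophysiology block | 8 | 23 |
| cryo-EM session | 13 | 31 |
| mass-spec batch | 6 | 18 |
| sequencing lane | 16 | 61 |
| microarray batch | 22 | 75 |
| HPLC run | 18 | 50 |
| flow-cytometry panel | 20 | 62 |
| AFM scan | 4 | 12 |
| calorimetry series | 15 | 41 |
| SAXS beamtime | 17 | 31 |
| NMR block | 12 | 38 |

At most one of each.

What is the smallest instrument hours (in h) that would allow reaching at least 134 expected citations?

Need the lightest bundle worth ≥ 134.
sequencing lane + microarray batch reaches 136 using 38 h.
Below 38 h the best achievable stays under 134.

38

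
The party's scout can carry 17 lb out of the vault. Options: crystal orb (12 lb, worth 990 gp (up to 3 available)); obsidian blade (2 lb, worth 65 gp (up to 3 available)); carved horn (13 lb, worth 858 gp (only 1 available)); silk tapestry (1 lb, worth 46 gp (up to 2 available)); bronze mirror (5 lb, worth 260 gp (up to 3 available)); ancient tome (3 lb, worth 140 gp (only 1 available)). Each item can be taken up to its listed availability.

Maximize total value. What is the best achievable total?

1250

Ranking by ratio (value/lb): crystal orb 82.50, carved horn 66.00, bronze mirror 52.00, ancient tome 46.67.
Crystal orb + bronze mirror uses 17 of the 17 lb and totals 1250.
Every other selection either busts 17 lb or exceeds an availability limit or fails to beat 1250.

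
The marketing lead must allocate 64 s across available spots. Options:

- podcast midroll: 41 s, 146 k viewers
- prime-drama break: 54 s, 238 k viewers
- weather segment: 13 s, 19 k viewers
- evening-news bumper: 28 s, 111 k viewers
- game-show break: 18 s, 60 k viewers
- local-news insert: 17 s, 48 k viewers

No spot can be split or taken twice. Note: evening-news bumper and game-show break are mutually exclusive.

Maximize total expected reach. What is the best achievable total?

Best packing: prime-drama break — 54 s, 238 total.

238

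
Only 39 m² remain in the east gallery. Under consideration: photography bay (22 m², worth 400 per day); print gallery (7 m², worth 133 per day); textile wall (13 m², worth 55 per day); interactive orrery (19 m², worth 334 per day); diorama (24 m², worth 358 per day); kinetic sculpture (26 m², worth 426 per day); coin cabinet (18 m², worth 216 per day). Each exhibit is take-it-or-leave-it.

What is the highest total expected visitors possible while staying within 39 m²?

By expected visitors per m²: print gallery 19.00, photography bay 18.18, interactive orrery 17.58, kinetic sculpture 16.38 lead.
A density-first pass picks photography bay + print gallery — 533 at 29 m².
The 22 m² tied up in photography bay is better spent on kinetic sculpture — total rises to 559 (33 m²).
No other feasible combination exceeds 559.

559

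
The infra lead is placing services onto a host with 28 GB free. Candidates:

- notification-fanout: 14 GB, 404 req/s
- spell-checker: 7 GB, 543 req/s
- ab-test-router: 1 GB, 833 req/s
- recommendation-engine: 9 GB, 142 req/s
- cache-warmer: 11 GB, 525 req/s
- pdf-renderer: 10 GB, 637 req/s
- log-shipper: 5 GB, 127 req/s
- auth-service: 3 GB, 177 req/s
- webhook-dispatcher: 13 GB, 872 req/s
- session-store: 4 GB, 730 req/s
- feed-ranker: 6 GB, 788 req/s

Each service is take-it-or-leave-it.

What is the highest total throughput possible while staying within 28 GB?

3531

Density check — ab-test-router 833.00, session-store 182.50, feed-ranker 131.33 are the best per GB.
Spell-checker + ab-test-router + pdf-renderer + session-store + feed-ranker uses 28 of the 28 GB and totals 3531.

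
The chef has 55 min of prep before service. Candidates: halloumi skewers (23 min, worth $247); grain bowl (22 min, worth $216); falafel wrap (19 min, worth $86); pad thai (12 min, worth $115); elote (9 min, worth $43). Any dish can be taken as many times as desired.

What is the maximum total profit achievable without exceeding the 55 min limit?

537

Density check — halloumi skewers 10.74, grain bowl 9.82, pad thai 9.58 are the best per min.
Taking 2×halloumi skewers + elote: 55 min used, 537 in profit.
No other feasible combination exceeds 537.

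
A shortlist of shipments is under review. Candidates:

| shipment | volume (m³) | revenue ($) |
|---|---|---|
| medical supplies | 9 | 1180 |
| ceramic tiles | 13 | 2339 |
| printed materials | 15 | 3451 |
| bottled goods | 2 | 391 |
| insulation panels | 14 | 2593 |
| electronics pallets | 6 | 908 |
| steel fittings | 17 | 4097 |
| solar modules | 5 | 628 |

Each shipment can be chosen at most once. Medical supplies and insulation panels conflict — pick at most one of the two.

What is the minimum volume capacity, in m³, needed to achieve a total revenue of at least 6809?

32

Look for the lowest-volume combination reaching 6809.
printed materials + steel fittings reaches 7548 using 32 m³.
Any bundle with less than 32 m³ falls short of 6809.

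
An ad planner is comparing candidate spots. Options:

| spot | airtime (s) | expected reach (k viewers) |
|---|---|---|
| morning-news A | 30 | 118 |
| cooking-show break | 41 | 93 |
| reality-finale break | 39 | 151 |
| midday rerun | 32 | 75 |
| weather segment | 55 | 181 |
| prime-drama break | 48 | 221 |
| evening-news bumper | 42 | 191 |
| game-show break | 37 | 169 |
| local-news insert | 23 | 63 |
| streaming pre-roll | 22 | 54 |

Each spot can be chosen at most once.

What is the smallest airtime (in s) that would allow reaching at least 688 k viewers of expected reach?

157

Minimise s subject to total expected reach ≥ 688.
Taking morning-news A + prime-drama break + evening-news bumper + game-show break gives 699 (≥ 688) for 157 s.
Any bundle with less than 157 s falls short of 688.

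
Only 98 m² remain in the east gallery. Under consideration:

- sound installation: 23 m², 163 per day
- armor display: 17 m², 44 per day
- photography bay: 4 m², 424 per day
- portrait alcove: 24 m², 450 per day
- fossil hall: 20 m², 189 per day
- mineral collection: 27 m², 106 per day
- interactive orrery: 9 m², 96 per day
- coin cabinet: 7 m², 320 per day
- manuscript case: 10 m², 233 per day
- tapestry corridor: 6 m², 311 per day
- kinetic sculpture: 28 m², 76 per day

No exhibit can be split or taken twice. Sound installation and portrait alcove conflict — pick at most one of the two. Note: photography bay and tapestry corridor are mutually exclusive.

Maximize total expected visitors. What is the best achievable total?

1756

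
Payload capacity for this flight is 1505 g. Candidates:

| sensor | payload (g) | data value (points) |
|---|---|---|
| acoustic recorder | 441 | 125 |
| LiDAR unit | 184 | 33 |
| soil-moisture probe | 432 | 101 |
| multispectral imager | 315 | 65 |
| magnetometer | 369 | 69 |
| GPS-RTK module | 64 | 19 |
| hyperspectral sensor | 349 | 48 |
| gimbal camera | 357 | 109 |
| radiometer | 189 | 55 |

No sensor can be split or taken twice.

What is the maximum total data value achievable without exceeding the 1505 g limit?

Best packing: acoustic recorder + soil-moisture probe + GPS-RTK module + gimbal camera + radiometer — 1483 g, 409 total.
The spare 22 g is too small for any remaining sensor, and no exchange beats 409.

409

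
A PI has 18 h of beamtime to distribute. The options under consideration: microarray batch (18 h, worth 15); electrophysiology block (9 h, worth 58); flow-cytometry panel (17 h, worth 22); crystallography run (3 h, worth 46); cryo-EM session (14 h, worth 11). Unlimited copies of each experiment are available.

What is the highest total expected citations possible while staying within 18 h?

The ratio ordering already packs tightly: 6×crystallography run, 18 h, 276.
Nothing else within 18 h beats 276.

276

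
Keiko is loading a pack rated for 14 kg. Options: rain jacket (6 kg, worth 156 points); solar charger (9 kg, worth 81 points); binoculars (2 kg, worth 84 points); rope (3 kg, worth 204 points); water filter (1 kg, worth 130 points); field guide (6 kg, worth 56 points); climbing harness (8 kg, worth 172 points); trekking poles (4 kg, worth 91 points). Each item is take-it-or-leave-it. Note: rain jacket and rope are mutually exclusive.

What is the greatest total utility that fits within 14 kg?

590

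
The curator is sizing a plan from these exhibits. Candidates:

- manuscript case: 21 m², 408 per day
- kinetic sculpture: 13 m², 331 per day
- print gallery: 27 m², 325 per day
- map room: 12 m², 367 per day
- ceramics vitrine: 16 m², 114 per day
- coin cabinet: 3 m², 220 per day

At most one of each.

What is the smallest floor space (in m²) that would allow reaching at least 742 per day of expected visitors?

Need the lightest bundle worth ≥ 742.
Taking kinetic sculpture + map room + coin cabinet gives 918 (≥ 742) for 28 m².
No combination under 28 m² hits 742.

28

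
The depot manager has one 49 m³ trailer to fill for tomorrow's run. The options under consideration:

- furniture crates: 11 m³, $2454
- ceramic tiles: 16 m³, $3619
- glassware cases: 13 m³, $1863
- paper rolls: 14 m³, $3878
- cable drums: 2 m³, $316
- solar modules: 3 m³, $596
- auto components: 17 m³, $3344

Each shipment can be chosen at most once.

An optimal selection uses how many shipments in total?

4

The maximum revenue within 49 m³ is 11157.
For example ceramic tiles + paper rolls + cable drums + auto components achieves it, using 49 m³.
All optima have 4 shipments.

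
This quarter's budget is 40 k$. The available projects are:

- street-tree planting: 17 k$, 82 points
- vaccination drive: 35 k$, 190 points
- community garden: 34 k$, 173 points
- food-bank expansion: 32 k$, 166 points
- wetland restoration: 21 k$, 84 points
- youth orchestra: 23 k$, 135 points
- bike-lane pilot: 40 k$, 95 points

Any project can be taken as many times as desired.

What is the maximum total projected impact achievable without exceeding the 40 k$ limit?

217

Street-tree planting + youth orchestra uses 40 of the 40 k$ and totals 217.
Every other selection either busts 40 k$ or fails to beat 217.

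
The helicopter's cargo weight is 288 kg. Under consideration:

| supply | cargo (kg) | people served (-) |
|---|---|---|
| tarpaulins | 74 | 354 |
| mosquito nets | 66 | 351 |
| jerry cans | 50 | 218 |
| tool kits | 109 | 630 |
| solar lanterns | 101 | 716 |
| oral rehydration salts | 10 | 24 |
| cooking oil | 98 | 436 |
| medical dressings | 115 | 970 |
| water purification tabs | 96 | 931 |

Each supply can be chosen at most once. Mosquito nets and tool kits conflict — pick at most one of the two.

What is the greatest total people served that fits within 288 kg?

2276

Mosquito nets + oral rehydration salts + medical dressings + water purification tabs uses 287 of the 288 kg and totals 2276.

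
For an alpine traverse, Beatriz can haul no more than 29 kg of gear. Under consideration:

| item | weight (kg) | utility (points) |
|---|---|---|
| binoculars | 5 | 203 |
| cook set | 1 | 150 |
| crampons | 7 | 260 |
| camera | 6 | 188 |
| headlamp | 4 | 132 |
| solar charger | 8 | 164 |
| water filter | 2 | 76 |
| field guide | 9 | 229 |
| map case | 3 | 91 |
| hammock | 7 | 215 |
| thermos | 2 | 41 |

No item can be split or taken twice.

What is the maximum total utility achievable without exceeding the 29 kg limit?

Greedy by ratio would take binoculars + cook set + crampons + camera + headlamp + water filter + map case: 28 kg used, total 1100.
The 6 kg tied up in camera is better spent on hammock — total rises to 1127 (29 kg).
Runner-up binoculars + cook set + crampons + camera + map case + hammock tops out at 1107.

1127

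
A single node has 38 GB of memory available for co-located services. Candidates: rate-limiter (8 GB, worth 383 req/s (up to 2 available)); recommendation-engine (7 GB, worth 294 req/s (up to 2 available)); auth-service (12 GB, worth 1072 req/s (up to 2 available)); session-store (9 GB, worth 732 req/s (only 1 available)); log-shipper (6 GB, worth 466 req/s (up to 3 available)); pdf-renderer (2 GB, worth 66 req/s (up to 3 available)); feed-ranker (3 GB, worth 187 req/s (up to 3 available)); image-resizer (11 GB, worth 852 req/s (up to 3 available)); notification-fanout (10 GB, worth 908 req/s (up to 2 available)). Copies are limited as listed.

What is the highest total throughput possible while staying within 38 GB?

3354

Ranking by ratio (throughput/GB): notification-fanout 90.80, auth-service 89.33, session-store 81.33.
The ratio ordering already packs tightly: auth-service + log-shipper + 2×notification-fanout, 38 GB, 3354.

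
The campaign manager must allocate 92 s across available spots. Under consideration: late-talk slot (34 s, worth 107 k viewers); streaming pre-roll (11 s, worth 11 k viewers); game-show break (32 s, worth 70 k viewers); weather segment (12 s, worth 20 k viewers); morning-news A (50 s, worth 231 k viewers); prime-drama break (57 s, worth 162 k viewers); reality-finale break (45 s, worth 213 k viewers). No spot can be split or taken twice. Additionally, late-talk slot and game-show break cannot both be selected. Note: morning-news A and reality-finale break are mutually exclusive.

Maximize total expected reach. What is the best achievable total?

340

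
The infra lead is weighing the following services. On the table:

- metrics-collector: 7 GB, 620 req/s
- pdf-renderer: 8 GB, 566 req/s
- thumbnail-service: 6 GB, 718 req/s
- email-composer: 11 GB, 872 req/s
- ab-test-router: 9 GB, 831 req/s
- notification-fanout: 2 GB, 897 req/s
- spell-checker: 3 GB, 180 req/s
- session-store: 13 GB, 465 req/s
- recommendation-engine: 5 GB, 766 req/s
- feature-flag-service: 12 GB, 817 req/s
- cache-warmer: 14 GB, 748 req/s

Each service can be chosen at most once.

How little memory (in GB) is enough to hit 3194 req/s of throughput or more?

22

Minimise GB subject to total throughput ≥ 3194.
Taking thumbnail-service + ab-test-router + notification-fanout + recommendation-engine gives 3212 (≥ 3194) for 22 GB.
No combination under 22 GB hits 3194.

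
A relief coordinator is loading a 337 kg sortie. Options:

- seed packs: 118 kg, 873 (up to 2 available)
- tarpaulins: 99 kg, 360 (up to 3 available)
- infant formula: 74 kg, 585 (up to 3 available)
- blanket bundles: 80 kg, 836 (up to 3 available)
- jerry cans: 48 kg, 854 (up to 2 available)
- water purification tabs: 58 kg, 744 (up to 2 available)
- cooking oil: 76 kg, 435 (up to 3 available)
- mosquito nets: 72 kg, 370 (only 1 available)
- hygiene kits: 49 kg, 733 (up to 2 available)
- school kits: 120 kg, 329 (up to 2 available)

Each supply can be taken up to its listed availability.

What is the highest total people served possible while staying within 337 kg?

A density-first pass picks 2×jerry cans + 2×water purification tabs + 2×hygiene kits — 4662 at 310 kg.
The 58 kg tied up in water purification tabs is better spent on blanket bundles — total rises to 4754 (332 kg).
Nothing else within 337 kg beats 4754.

4754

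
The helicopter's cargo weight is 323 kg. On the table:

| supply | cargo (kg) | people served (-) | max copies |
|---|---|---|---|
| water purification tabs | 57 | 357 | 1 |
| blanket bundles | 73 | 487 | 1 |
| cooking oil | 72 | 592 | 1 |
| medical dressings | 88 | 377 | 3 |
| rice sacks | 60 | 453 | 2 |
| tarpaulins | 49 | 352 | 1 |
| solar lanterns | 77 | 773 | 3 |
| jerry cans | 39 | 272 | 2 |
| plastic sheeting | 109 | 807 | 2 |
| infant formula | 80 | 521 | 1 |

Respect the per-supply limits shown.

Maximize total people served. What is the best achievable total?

Density check — solar lanterns 10.04, cooking oil 8.22, rice sacks 7.55, plastic sheeting 7.40 are the best per kg.
Taking the top-ratio supplies first gives cooking oil + 3×solar lanterns for 2911 (303 kg).
Replace cooking oil with tarpaulins + jerry cans: the trade gains 32 net, giving 2943 at 319 kg.
No other feasible combination exceeds 2943.

2943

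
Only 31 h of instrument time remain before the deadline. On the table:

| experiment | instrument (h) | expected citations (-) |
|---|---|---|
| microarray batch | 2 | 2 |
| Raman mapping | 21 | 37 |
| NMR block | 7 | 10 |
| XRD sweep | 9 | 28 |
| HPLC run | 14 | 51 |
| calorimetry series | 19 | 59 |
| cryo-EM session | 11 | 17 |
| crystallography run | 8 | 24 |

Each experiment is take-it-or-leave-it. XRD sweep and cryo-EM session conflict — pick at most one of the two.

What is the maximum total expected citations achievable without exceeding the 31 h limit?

103

XRD sweep + HPLC run + crystallography run uses 31 of the 31 h and totals 103.
Runner-up NMR block + XRD sweep + HPLC run tops out at 89.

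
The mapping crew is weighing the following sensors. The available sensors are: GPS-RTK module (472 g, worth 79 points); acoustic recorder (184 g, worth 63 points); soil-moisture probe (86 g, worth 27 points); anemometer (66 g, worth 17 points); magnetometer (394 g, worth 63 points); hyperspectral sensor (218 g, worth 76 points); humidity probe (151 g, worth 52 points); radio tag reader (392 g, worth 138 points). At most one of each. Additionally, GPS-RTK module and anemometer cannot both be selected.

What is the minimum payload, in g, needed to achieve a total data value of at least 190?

Need the lightest bundle worth ≥ 190.
humidity probe + radio tag reader reaches 190 using 543 g.
Below 543 g the best achievable stays under 190.

543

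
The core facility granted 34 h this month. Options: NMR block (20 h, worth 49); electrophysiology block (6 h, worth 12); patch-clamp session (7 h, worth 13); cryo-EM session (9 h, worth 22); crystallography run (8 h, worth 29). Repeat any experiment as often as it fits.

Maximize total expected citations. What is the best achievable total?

116

The ratio ordering already packs tightly: 4×crystallography run, 32 h, 116.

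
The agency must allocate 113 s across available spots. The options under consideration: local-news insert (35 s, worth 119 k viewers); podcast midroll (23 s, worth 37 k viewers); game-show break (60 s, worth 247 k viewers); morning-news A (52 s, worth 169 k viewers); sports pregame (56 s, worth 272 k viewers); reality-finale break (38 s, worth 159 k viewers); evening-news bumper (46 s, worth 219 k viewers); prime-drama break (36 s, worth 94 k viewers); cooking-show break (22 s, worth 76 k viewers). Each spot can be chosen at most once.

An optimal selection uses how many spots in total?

2

The maximum expected reach within 113 s is 491.
For example sports pregame + evening-news bumper achieves it, using 102 s.
Every optimal selection uses 2 spots.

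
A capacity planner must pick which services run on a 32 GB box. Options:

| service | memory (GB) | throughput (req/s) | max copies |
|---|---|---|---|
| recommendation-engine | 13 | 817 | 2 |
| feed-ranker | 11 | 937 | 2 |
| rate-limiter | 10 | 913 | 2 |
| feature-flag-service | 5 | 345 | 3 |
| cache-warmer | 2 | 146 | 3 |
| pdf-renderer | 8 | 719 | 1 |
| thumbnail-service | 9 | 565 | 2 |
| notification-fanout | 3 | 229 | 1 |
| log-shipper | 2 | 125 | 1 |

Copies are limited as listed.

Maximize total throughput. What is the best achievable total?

2837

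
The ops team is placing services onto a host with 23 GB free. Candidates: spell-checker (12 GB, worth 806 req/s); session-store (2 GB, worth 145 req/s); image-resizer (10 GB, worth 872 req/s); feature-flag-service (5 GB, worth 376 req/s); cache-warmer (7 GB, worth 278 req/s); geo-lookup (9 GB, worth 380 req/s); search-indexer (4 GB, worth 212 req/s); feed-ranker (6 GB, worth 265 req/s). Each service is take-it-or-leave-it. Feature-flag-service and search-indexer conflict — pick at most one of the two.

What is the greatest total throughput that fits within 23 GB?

By throughput per GB: image-resizer 87.20, feature-flag-service 75.20, session-store 72.50, spell-checker 67.17 lead.
Spell-checker + image-resizer uses 22 of the 23 GB and totals 1678.
Next best is session-store + image-resizer + feature-flag-service + feed-ranker at 1658 (23 GB) — short by 20.

1678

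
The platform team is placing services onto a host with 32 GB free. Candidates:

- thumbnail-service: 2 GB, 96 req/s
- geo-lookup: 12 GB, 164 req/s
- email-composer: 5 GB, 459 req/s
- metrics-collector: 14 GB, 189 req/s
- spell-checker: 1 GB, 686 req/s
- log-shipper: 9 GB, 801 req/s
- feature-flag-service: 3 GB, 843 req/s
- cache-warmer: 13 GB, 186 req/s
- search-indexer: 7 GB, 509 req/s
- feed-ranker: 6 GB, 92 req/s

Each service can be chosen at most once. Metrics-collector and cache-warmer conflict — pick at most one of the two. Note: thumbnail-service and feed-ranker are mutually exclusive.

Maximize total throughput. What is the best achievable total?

3394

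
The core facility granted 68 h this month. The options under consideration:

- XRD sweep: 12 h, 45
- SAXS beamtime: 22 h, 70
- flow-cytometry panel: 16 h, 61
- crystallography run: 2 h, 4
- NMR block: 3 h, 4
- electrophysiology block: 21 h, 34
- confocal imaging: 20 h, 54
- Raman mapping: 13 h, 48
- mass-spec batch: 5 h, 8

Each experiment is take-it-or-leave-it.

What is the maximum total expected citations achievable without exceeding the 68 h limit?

232

Taking XRD sweep + SAXS beamtime + flow-cytometry panel + crystallography run + NMR block + Raman mapping: 68 h used, 232 in expected citations.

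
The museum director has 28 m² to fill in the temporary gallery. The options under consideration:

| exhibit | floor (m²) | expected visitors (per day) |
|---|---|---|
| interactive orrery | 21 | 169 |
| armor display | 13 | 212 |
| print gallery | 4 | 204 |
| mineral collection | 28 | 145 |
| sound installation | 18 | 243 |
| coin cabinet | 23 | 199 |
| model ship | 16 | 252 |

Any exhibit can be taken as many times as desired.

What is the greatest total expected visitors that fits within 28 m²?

Best packing: 7×print gallery — 28 m², 1428 total.
That's the maximum — no swap from here does better than 1428.

1428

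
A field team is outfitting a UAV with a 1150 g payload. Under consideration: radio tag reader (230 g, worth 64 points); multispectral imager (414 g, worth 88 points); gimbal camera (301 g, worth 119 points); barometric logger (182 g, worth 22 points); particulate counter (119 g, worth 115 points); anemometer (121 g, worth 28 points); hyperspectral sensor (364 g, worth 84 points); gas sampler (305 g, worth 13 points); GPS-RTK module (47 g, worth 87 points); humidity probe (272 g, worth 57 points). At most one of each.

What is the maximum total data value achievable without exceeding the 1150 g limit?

473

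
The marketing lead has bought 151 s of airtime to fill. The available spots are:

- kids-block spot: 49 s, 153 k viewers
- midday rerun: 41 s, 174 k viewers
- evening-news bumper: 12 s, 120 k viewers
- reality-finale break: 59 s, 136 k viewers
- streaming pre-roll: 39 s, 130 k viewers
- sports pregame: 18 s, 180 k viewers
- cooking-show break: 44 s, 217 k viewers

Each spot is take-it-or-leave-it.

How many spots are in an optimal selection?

4

Best achievable expected reach is 701.
midday rerun + streaming pre-roll + sports pregame + cooking-show break hits 701 at 142 s.
All optima have 4 spots.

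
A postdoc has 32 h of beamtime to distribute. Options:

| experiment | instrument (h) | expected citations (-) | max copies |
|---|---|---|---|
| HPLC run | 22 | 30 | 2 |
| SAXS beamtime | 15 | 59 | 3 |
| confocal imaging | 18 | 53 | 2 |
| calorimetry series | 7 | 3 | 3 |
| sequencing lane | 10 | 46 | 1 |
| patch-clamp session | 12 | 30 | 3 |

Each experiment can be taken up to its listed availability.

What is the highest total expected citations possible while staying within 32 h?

118

Density check — sequencing lane 4.60, SAXS beamtime 3.93, confocal imaging 2.94 are the best per h.
Taking the top-ratio experiments first gives SAXS beamtime + calorimetry series + sequencing lane for 108 (32 h).
The 17 h tied up in calorimetry series and sequencing lane is better spent on SAXS beamtime — total rises to 118 (30 h).
That's the maximum — no swap from here does better than 118.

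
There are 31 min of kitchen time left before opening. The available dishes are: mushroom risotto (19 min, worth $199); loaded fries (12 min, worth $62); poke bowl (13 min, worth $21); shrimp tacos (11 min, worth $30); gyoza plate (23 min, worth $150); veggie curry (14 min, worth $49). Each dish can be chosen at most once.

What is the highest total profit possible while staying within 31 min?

261

The ratio ordering already packs tightly: mushroom risotto + loaded fries, 31 min, 261.
No other feasible combination exceeds 261.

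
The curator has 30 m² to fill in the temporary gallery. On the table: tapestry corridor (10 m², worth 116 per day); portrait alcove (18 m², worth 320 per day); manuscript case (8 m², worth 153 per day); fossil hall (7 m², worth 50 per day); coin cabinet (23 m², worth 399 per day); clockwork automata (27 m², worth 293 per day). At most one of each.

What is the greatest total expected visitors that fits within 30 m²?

473

Density check — manuscript case 19.12, portrait alcove 17.78, coin cabinet 17.35, tapestry corridor 11.60 are the best per m².
Taking portrait alcove + manuscript case: 26 m² used, 473 in expected visitors.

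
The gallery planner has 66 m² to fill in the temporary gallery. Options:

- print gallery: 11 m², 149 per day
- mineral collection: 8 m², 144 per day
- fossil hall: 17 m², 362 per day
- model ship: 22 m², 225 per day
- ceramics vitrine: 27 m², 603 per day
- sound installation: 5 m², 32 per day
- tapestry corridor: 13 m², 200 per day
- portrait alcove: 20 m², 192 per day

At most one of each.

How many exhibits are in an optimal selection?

4

The maximum expected visitors within 66 m² is 1309.
mineral collection + fossil hall + ceramics vitrine + tapestry corridor hits 1309 at 65 m².
Any selection reaching 1309 contains exactly 4 exhibits.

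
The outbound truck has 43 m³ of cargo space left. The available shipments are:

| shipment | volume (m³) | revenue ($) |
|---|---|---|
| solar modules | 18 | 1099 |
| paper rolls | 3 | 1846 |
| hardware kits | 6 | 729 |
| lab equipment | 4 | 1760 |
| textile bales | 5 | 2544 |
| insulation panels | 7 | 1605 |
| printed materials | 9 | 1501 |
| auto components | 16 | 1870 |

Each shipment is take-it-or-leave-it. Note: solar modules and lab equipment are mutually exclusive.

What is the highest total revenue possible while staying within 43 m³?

Density check — paper rolls 615.33, textile bales 508.80, lab equipment 440.00, insulation panels 229.29 are the best per m³.
Filling by ratio: paper rolls + hardware kits + lab equipment + textile bales + insulation panels + printed materials for 9985, with 9 m³ left unused.
Dropping printed materials frees 9 m³; slotting in auto components (16 m³) lifts the total to 10354 at 41 m³.
Next best is paper rolls + hardware kits + lab equipment + textile bales + printed materials + auto components at 10250 (43 m³) — short by 104.

10354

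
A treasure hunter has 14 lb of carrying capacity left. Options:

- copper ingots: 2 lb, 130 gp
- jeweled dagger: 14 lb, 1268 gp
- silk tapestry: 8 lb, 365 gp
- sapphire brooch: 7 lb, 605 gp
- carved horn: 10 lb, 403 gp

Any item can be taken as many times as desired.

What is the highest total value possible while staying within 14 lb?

1268

By value per lb: jeweled dagger 90.57, sapphire brooch 86.43, copper ingots 65.00 lead.
Jeweled dagger uses 14 of the 14 lb and totals 1268.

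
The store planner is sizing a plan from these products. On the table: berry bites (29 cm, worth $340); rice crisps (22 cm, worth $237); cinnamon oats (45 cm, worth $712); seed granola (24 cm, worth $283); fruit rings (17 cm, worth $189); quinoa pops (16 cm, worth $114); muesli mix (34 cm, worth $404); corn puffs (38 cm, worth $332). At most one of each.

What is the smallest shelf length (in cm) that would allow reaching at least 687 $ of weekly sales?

Look for the lowest-shelf combination reaching 687.
Taking cinnamon oats gives 712 (≥ 687) for 45 cm.
No combination under 45 cm hits 687.

45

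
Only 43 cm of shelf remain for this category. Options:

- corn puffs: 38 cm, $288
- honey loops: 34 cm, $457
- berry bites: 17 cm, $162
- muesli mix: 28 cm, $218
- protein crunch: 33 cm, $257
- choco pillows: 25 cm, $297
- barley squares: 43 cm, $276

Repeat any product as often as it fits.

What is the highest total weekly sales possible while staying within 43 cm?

Greedy by ratio would take honey loops: 34 cm used, total 457.
Replace honey loops with berry bites + choco pillows: the trade gains 2 net, giving 459 at 42 cm.

459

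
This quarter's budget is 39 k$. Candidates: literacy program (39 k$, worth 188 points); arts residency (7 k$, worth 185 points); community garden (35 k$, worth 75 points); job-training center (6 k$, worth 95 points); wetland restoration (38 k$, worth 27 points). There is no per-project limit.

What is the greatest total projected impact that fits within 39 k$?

Taking 5×arts residency: 35 k$ used, 925 in projected impact.

925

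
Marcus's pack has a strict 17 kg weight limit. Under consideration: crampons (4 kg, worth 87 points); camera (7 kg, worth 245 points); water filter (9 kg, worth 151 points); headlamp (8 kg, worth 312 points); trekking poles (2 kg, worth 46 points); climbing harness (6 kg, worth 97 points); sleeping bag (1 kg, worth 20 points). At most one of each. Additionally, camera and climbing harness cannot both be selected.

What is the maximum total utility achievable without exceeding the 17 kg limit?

Density check — headlamp 39.00, camera 35.00, trekking poles 23.00 are the best per kg.
Camera + headlamp + trekking poles uses 17 of the 17 kg and totals 603.

603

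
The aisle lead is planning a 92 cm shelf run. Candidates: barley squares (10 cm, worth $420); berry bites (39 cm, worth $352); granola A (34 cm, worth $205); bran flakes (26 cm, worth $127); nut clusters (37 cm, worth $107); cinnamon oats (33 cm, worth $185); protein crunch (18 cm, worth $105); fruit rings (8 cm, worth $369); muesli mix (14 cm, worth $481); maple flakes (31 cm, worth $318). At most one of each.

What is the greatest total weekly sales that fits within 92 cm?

1727

The ratio heuristic lands on barley squares + protein crunch + fruit rings + muesli mix + maple flakes (1693) but leaves 11 cm idle.
Replace maple flakes with berry bites: the trade gains 34 net, giving 1727 at 89 cm.
Runner-up barley squares + bran flakes + fruit rings + muesli mix + maple flakes tops out at 1715.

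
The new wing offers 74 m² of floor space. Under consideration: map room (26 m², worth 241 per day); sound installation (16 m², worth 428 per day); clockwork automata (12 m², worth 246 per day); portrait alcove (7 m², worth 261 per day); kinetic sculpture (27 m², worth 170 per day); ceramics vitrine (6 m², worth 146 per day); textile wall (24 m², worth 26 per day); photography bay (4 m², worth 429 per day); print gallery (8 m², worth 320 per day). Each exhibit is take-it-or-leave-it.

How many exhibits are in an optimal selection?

6

Best achievable expected visitors is 1925.
One optimal bundle: map room + sound installation + clockwork automata + portrait alcove + photography bay + print gallery (73 m²).
Any selection reaching 1925 contains exactly 6 exhibits.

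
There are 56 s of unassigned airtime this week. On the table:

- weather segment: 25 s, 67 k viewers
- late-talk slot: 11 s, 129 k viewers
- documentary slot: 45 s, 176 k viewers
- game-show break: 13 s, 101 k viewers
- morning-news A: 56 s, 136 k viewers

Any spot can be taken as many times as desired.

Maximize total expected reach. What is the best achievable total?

Ranking by ratio (expected reach/s): late-talk slot 11.73, game-show break 7.77, documentary slot 3.91, weather segment 2.68.
Taking 5×late-talk slot: 55 s used, 645 in expected reach.

645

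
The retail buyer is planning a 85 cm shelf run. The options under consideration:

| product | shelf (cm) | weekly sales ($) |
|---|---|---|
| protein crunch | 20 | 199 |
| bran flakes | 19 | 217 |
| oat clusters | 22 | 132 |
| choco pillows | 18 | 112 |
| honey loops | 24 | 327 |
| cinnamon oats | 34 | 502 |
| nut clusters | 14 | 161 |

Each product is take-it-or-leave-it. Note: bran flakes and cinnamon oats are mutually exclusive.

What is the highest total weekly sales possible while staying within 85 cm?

By weekly sales per cm: cinnamon oats 14.76, honey loops 13.62, nut clusters 11.50 lead.
Taking the top-ratio products first gives honey loops + cinnamon oats + nut clusters for 990 (72 cm).
Dropping nut clusters frees 14 cm; slotting in protein crunch (20 cm) lifts the total to 1028 at 78 cm.
Runner-up honey loops + cinnamon oats + nut clusters tops out at 990.

1028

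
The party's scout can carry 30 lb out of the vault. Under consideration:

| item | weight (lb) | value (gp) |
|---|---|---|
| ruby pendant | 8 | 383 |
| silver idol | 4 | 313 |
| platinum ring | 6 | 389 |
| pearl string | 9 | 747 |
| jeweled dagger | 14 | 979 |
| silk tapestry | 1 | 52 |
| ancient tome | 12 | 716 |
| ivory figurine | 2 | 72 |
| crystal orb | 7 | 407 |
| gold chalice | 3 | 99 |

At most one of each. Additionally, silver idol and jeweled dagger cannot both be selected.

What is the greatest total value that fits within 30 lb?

2167

Best packing: platinum ring + pearl string + jeweled dagger + silk tapestry — 30 lb, 2167 total.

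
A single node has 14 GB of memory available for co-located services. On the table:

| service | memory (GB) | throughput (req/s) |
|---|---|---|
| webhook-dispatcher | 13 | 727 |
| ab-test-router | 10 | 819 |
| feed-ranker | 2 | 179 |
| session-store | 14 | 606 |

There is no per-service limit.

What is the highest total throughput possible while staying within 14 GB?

1253

Ranking by ratio (throughput/GB): feed-ranker 89.50, ab-test-router 81.90, webhook-dispatcher 55.92, session-store 43.29.
Best packing: 7×feed-ranker — 14 GB, 1253 total.
Nothing else within 14 GB beats 1253.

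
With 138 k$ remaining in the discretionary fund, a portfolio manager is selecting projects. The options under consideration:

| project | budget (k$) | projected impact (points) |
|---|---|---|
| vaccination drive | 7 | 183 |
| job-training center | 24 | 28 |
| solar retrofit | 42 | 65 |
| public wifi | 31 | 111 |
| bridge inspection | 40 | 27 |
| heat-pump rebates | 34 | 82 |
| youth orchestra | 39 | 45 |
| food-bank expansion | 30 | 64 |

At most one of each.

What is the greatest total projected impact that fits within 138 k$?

469

Filling by ratio: vaccination drive + job-training center + public wifi + heat-pump rebates + food-bank expansion for 468, with 12 k$ left unused.
Dropping food-bank expansion frees 30 k$; slotting in solar retrofit (42 k$) lifts the total to 469 at 138 k$.
An exhaustive check of the 256 subsets confirms 469.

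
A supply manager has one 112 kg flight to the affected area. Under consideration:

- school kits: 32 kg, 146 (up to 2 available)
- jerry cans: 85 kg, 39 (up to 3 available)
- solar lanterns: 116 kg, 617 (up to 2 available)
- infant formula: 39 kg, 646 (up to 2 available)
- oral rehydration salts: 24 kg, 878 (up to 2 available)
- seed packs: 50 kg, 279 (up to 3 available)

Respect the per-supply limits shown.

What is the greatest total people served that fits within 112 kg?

The ratio ordering already packs tightly: infant formula + 2×oral rehydration salts, 87 kg, 2402.

2402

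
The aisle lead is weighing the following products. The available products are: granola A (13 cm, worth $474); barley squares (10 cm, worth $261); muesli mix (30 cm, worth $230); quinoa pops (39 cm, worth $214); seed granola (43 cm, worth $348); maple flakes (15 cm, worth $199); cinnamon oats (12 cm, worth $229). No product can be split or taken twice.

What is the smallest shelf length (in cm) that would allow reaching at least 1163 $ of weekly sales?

Minimise cm subject to total weekly sales ≥ 1163.
Taking granola A + barley squares + maple flakes + cinnamon oats gives 1163 (≥ 1163) for 50 cm.
Any bundle with less than 50 cm falls short of 1163.

50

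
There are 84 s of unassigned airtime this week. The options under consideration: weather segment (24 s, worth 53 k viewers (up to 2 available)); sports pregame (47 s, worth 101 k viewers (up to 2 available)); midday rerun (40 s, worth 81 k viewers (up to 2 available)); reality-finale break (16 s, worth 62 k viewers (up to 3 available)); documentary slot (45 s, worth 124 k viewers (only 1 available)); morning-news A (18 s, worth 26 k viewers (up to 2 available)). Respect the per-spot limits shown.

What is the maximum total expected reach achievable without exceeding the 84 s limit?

Ranking by ratio (expected reach/s): reality-finale break 3.88, documentary slot 2.76, weather segment 2.21.
A density-first pass picks weather segment + 3×reality-finale break — 239 at 72 s.
Replace weather segment and reality-finale break with documentary slot: the trade gains 9 net, giving 248 at 77 s.
The spare 7 s is too small for any remaining spot, and no exchange beats 248.

248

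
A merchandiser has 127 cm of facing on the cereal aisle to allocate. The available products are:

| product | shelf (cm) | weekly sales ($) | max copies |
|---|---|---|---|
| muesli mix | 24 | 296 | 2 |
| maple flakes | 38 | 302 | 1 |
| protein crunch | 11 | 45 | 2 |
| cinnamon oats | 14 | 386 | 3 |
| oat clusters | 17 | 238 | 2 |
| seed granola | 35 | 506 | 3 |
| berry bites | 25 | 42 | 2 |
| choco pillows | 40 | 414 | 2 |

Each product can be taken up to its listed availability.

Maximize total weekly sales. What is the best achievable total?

2256

Density check — cinnamon oats 27.57, seed granola 14.46, oat clusters 14.00 are the best per cm.
Taking the top-ratio products first gives protein crunch + 3×cinnamon oats + 2×seed granola for 2215 (123 cm).
Replace protein crunch and seed granola with 2×muesli mix: the trade gains 41 net, giving 2256 at 125 cm.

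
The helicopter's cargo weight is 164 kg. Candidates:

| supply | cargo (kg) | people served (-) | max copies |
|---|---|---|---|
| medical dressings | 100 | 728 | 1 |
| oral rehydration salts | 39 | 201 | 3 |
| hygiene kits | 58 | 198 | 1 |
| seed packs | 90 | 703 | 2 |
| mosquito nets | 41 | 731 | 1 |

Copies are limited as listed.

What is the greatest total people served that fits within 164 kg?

1459

Filling by ratio: seed packs + mosquito nets for 1434, with 33 kg left unused.
Replace seed packs with medical dressings: the trade gains 25 net, giving 1459 at 141 kg.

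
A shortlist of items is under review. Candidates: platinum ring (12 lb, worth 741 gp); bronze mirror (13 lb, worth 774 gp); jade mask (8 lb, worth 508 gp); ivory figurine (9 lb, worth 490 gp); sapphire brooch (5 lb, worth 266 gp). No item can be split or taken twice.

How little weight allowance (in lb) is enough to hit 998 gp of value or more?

17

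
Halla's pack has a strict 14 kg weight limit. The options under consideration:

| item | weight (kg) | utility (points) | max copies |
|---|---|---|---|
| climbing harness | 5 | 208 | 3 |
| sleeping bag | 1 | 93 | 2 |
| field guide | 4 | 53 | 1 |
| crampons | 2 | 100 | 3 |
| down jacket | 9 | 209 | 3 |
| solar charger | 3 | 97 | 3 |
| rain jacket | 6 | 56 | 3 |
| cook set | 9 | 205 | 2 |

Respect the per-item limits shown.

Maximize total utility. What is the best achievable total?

702

Filling by ratio: climbing harness + 2×sleeping bag + 3×crampons for 694, with 1 kg left unused.
Dropping 2×crampons frees 4 kg; slotting in climbing harness (5 kg) lifts the total to 702 at 14 kg.
Nothing else within 14 kg beats 702.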